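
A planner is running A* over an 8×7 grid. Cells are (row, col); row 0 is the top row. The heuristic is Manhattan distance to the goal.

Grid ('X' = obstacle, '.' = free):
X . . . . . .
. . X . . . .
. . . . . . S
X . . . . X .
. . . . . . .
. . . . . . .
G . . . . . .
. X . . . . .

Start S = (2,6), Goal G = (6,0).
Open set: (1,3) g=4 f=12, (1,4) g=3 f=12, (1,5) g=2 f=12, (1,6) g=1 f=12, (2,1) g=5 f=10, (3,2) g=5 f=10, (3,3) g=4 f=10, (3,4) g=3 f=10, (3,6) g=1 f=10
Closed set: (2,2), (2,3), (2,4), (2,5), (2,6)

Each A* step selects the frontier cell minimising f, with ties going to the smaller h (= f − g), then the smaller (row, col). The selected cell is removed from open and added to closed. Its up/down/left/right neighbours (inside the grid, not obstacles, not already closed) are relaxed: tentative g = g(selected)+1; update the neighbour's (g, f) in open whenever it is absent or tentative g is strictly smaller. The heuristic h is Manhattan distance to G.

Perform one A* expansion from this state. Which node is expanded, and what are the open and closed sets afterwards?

expanded=(2,1); open=[(1,1) g=6 f=12, (1,3) g=4 f=12, (1,4) g=3 f=12, (1,5) g=2 f=12, (1,6) g=1 f=12, (2,0) g=6 f=10, (3,1) g=6 f=10, (3,2) g=5 f=10, (3,3) g=4 f=10, (3,4) g=3 f=10, (3,6) g=1 f=10]; closed=[(2,1), (2,2), (2,3), (2,4), (2,5), (2,6)]

step 1: expand (2,1) (f=10, h=5) → closed; open now [(1,1) g=6 f=12, (1,3) g=4 f=12, (1,4) g=3 f=12, (1,5) g=2 f=12, (1,6) g=1 f=12, (2,0) g=6 f=10, (3,1) g=6 f=10, (3,2) g=5 f=10, (3,3) g=4 f=10, (3,4) g=3 f=10, (3,6) g=1 f=10]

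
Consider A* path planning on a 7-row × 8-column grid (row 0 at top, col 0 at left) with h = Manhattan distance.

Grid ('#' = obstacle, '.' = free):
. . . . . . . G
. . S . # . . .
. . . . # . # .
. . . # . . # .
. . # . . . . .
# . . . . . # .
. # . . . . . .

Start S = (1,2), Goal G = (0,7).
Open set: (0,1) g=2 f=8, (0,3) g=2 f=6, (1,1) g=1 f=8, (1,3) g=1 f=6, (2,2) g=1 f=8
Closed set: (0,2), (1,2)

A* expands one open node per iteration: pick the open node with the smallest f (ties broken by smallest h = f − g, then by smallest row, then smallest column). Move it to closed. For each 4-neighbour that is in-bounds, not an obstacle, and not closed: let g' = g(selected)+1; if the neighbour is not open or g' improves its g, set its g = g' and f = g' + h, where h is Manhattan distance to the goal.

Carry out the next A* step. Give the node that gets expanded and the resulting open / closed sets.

step 1: expand (0,3) (f=6, h=4) → closed; open now [(0,1) g=2 f=8, (0,4) g=3 f=6, (1,1) g=1 f=8, (1,3) g=1 f=6, (2,2) g=1 f=8]

expanded=(0,3); open=[(0,1) g=2 f=8, (0,4) g=3 f=6, (1,1) g=1 f=8, (1,3) g=1 f=6, (2,2) g=1 f=8]; closed=[(0,2), (0,3), (1,2)]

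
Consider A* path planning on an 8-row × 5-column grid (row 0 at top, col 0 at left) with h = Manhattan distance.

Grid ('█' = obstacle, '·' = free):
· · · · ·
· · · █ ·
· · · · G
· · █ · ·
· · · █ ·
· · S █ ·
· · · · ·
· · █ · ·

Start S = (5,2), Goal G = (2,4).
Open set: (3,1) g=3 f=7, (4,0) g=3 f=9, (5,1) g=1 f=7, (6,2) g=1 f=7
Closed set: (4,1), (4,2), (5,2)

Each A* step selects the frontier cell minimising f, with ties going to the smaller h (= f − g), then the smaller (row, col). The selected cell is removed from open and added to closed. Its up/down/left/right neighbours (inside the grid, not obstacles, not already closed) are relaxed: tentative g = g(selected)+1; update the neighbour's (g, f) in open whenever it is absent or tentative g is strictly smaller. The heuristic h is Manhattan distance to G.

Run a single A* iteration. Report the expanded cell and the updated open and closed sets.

step 1: expand (3,1) (f=7, h=4) → closed; open now [(2,1) g=4 f=7, (3,0) g=4 f=9, (4,0) g=3 f=9, (5,1) g=1 f=7, (6,2) g=1 f=7]

expanded=(3,1); open=[(2,1) g=4 f=7, (3,0) g=4 f=9, (4,0) g=3 f=9, (5,1) g=1 f=7, (6,2) g=1 f=7]; closed=[(3,1), (4,1), (4,2), (5,2)]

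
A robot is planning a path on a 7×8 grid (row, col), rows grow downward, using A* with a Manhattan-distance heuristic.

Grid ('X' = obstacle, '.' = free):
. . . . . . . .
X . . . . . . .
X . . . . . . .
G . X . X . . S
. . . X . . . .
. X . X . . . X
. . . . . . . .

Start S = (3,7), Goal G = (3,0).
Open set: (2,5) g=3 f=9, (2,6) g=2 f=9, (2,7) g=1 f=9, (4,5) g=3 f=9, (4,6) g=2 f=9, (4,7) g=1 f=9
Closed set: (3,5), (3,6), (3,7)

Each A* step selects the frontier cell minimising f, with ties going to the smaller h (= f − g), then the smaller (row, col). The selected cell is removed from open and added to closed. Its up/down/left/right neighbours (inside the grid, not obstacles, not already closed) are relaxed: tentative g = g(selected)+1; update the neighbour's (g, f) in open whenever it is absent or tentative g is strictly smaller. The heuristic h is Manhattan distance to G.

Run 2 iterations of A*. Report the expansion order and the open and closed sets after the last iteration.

step 1: expand (2,5) (f=9, h=6) → closed; open now [(1,5) g=4 f=11, (2,4) g=4 f=9, (2,6) g=2 f=9, (2,7) g=1 f=9, (4,5) g=3 f=9, (4,6) g=2 f=9, (4,7) g=1 f=9]
step 2: expand (2,4) (f=9, h=5) → closed; open now [(1,4) g=5 f=11, (1,5) g=4 f=11, (2,3) g=5 f=9, (2,6) g=2 f=9, (2,7) g=1 f=9, (4,5) g=3 f=9, (4,6) g=2 f=9, (4,7) g=1 f=9]

order=[(2,5) → (2,4)]; open=[(1,4) g=5 f=11, (1,5) g=4 f=11, (2,3) g=5 f=9, (2,6) g=2 f=9, (2,7) g=1 f=9, (4,5) g=3 f=9, (4,6) g=2 f=9, (4,7) g=1 f=9]; closed=[(2,4), (2,5), (3,5), (3,6), (3,7)]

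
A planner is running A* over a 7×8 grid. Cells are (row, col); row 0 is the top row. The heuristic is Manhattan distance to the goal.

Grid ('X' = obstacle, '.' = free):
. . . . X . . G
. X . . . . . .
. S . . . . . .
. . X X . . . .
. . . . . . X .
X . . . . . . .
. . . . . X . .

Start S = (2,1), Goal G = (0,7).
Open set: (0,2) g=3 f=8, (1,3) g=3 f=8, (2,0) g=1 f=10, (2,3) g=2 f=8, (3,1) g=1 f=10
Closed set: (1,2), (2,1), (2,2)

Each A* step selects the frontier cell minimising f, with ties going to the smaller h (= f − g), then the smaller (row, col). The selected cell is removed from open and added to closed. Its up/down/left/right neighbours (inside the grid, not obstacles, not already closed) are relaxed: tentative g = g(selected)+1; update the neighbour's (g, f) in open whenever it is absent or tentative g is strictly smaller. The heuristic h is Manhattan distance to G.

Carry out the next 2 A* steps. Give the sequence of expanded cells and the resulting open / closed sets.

order=[(0,2) → (0,3)]; open=[(0,1) g=4 f=10, (1,3) g=3 f=8, (2,0) g=1 f=10, (2,3) g=2 f=8, (3,1) g=1 f=10]; closed=[(0,2), (0,3), (1,2), (2,1), (2,2)]

step 1: expand (0,2) (f=8, h=5) → closed; open now [(0,1) g=4 f=10, (0,3) g=4 f=8, (1,3) g=3 f=8, (2,0) g=1 f=10, (2,3) g=2 f=8, (3,1) g=1 f=10]
step 2: expand (0,3) (f=8, h=4) → closed; open now [(0,1) g=4 f=10, (1,3) g=3 f=8, (2,0) g=1 f=10, (2,3) g=2 f=8, (3,1) g=1 f=10]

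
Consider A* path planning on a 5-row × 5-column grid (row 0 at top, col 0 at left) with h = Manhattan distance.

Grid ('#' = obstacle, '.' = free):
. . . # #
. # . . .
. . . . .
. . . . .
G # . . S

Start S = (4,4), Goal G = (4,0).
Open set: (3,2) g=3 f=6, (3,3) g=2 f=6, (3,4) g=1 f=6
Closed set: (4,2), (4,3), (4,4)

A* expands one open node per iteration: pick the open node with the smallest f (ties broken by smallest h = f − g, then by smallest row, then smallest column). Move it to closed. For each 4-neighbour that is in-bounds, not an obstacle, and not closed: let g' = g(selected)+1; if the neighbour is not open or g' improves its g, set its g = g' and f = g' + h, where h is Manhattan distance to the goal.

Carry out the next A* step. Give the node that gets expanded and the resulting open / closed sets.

step 1: expand (3,2) (f=6, h=3) → closed; open now [(2,2) g=4 f=8, (3,1) g=4 f=6, (3,3) g=2 f=6, (3,4) g=1 f=6]

expanded=(3,2); open=[(2,2) g=4 f=8, (3,1) g=4 f=6, (3,3) g=2 f=6, (3,4) g=1 f=6]; closed=[(3,2), (4,2), (4,3), (4,4)]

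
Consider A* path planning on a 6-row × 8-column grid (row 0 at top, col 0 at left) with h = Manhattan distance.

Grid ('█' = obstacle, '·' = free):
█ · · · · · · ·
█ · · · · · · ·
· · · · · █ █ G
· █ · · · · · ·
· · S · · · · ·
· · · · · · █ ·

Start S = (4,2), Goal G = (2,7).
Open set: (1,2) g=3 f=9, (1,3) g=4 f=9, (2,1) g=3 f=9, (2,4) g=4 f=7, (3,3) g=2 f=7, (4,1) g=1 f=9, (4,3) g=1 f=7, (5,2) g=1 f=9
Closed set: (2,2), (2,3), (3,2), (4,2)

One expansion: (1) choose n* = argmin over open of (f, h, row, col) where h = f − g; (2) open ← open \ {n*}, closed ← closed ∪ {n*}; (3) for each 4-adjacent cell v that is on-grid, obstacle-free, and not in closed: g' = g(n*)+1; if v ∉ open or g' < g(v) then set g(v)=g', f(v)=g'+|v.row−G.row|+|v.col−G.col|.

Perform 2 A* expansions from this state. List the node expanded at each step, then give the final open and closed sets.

step 1: expand (2,4) (f=7, h=3) → closed; open now [(1,2) g=3 f=9, (1,3) g=4 f=9, (1,4) g=5 f=9, (2,1) g=3 f=9, (3,3) g=2 f=7, (3,4) g=5 f=9, (4,1) g=1 f=9, (4,3) g=1 f=7, (5,2) g=1 f=9]
step 2: expand (3,3) (f=7, h=5) → closed; open now [(1,2) g=3 f=9, (1,3) g=4 f=9, (1,4) g=5 f=9, (2,1) g=3 f=9, (3,4) g=3 f=7, (4,1) g=1 f=9, (4,3) g=1 f=7, (5,2) g=1 f=9]

order=[(2,4) → (3,3)]; open=[(1,2) g=3 f=9, (1,3) g=4 f=9, (1,4) g=5 f=9, (2,1) g=3 f=9, (3,4) g=3 f=7, (4,1) g=1 f=9, (4,3) g=1 f=7, (5,2) g=1 f=9]; closed=[(2,2), (2,3), (2,4), (3,2), (3,3), (4,2)]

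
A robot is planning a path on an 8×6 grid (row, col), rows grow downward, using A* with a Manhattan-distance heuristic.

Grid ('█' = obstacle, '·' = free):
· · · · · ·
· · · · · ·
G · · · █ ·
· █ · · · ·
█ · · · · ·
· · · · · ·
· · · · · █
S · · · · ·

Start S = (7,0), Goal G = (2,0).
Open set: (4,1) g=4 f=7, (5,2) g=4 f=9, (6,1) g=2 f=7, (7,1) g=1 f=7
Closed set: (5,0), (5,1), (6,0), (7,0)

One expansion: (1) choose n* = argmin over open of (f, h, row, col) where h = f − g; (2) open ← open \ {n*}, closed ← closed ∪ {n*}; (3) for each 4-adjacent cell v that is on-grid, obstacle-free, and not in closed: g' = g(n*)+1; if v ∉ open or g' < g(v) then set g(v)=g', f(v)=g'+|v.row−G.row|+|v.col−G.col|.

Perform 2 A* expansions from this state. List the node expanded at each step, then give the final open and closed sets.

order=[(4,1) → (6,1)]; open=[(4,2) g=5 f=9, (5,2) g=4 f=9, (6,2) g=3 f=9, (7,1) g=1 f=7]; closed=[(4,1), (5,0), (5,1), (6,0), (6,1), (7,0)]

step 1: expand (4,1) (f=7, h=3) → closed; open now [(4,2) g=5 f=9, (5,2) g=4 f=9, (6,1) g=2 f=7, (7,1) g=1 f=7]
step 2: expand (6,1) (f=7, h=5) → closed; open now [(4,2) g=5 f=9, (5,2) g=4 f=9, (6,2) g=3 f=9, (7,1) g=1 f=7]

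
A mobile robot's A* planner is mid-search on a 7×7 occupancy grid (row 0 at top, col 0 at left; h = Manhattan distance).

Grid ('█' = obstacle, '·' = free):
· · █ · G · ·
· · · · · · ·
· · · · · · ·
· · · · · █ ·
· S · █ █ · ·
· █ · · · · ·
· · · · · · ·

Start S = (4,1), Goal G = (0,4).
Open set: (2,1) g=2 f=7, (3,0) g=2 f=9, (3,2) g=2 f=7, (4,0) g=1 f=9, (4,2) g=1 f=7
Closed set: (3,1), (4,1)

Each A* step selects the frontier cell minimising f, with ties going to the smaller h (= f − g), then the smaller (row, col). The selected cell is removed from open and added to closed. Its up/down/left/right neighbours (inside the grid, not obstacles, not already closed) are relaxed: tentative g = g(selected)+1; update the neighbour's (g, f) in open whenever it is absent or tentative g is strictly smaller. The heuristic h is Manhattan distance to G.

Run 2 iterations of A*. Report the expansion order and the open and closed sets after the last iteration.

step 1: expand (2,1) (f=7, h=5) → closed; open now [(1,1) g=3 f=7, (2,0) g=3 f=9, (2,2) g=3 f=7, (3,0) g=2 f=9, (3,2) g=2 f=7, (4,0) g=1 f=9, (4,2) g=1 f=7]
step 2: expand (1,1) (f=7, h=4) → closed; open now [(0,1) g=4 f=7, (1,0) g=4 f=9, (1,2) g=4 f=7, (2,0) g=3 f=9, (2,2) g=3 f=7, (3,0) g=2 f=9, (3,2) g=2 f=7, (4,0) g=1 f=9, (4,2) g=1 f=7]

order=[(2,1) → (1,1)]; open=[(0,1) g=4 f=7, (1,0) g=4 f=9, (1,2) g=4 f=7, (2,0) g=3 f=9, (2,2) g=3 f=7, (3,0) g=2 f=9, (3,2) g=2 f=7, (4,0) g=1 f=9, (4,2) g=1 f=7]; closed=[(1,1), (2,1), (3,1), (4,1)]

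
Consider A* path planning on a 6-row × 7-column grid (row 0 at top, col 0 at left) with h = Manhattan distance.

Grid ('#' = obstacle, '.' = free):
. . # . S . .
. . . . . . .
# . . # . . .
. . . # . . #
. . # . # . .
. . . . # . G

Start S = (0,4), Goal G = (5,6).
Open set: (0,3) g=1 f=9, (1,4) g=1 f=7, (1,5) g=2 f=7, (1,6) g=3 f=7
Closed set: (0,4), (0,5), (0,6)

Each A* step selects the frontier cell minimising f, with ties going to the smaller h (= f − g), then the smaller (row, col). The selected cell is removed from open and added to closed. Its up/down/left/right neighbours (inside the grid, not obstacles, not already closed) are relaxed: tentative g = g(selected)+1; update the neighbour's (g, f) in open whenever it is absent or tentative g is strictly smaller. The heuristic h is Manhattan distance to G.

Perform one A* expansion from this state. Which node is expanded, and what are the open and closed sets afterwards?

expanded=(1,6); open=[(0,3) g=1 f=9, (1,4) g=1 f=7, (1,5) g=2 f=7, (2,6) g=4 f=7]; closed=[(0,4), (0,5), (0,6), (1,6)]

step 1: expand (1,6) (f=7, h=4) → closed; open now [(0,3) g=1 f=9, (1,4) g=1 f=7, (1,5) g=2 f=7, (2,6) g=4 f=7]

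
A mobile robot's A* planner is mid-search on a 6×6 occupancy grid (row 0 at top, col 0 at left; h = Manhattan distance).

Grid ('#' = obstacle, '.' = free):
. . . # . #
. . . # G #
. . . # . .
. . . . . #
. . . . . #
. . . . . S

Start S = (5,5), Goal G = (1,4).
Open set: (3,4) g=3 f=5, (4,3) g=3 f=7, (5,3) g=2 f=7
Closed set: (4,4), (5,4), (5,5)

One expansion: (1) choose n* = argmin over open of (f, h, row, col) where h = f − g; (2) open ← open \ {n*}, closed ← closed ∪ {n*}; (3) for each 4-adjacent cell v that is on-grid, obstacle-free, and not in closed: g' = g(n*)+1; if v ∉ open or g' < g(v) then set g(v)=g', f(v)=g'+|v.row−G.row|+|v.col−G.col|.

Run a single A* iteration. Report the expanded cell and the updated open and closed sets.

step 1: expand (3,4) (f=5, h=2) → closed; open now [(2,4) g=4 f=5, (3,3) g=4 f=7, (4,3) g=3 f=7, (5,3) g=2 f=7]

expanded=(3,4); open=[(2,4) g=4 f=5, (3,3) g=4 f=7, (4,3) g=3 f=7, (5,3) g=2 f=7]; closed=[(3,4), (4,4), (5,4), (5,5)]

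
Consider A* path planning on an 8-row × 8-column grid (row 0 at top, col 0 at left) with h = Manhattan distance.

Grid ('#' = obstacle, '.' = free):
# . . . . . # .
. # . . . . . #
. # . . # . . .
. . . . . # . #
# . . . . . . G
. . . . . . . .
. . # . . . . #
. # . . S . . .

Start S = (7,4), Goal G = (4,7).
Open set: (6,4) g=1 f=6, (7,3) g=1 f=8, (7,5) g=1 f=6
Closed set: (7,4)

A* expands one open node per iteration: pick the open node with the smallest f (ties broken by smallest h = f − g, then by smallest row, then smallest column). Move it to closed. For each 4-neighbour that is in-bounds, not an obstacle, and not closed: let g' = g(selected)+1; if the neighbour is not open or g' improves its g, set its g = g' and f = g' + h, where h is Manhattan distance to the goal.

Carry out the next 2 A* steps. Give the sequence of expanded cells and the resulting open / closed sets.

order=[(6,4) → (5,4)]; open=[(4,4) g=3 f=6, (5,3) g=3 f=8, (5,5) g=3 f=6, (6,3) g=2 f=8, (6,5) g=2 f=6, (7,3) g=1 f=8, (7,5) g=1 f=6]; closed=[(5,4), (6,4), (7,4)]

step 1: expand (6,4) (f=6, h=5) → closed; open now [(5,4) g=2 f=6, (6,3) g=2 f=8, (6,5) g=2 f=6, (7,3) g=1 f=8, (7,5) g=1 f=6]
step 2: expand (5,4) (f=6, h=4) → closed; open now [(4,4) g=3 f=6, (5,3) g=3 f=8, (5,5) g=3 f=6, (6,3) g=2 f=8, (6,5) g=2 f=6, (7,3) g=1 f=8, (7,5) g=1 f=6]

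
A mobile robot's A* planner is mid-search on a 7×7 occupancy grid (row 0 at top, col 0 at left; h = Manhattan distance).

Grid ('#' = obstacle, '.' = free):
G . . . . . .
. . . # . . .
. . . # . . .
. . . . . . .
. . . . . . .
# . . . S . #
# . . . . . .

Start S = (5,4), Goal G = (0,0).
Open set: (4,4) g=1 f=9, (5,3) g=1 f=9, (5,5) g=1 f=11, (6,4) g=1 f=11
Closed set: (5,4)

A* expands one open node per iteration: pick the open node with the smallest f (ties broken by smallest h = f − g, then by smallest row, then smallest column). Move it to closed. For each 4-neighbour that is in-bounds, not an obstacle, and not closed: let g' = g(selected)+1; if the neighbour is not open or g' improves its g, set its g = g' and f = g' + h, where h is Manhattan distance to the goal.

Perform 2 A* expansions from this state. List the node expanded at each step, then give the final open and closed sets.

order=[(4,4) → (3,4)]; open=[(2,4) g=3 f=9, (3,3) g=3 f=9, (3,5) g=3 f=11, (4,3) g=2 f=9, (4,5) g=2 f=11, (5,3) g=1 f=9, (5,5) g=1 f=11, (6,4) g=1 f=11]; closed=[(3,4), (4,4), (5,4)]

step 1: expand (4,4) (f=9, h=8) → closed; open now [(3,4) g=2 f=9, (4,3) g=2 f=9, (4,5) g=2 f=11, (5,3) g=1 f=9, (5,5) g=1 f=11, (6,4) g=1 f=11]
step 2: expand (3,4) (f=9, h=7) → closed; open now [(2,4) g=3 f=9, (3,3) g=3 f=9, (3,5) g=3 f=11, (4,3) g=2 f=9, (4,5) g=2 f=11, (5,3) g=1 f=9, (5,5) g=1 f=11, (6,4) g=1 f=11]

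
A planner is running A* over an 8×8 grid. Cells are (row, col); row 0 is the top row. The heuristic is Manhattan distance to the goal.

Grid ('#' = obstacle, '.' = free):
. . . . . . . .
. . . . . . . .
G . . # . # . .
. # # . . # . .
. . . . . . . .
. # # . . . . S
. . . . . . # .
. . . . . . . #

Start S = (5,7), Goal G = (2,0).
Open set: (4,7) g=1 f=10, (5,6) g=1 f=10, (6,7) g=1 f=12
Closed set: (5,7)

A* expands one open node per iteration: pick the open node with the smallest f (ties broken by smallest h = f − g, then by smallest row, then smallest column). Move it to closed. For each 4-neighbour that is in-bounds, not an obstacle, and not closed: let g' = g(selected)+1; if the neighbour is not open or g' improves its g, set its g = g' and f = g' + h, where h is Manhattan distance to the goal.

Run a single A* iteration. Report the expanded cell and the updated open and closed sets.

step 1: expand (4,7) (f=10, h=9) → closed; open now [(3,7) g=2 f=10, (4,6) g=2 f=10, (5,6) g=1 f=10, (6,7) g=1 f=12]

expanded=(4,7); open=[(3,7) g=2 f=10, (4,6) g=2 f=10, (5,6) g=1 f=10, (6,7) g=1 f=12]; closed=[(4,7), (5,7)]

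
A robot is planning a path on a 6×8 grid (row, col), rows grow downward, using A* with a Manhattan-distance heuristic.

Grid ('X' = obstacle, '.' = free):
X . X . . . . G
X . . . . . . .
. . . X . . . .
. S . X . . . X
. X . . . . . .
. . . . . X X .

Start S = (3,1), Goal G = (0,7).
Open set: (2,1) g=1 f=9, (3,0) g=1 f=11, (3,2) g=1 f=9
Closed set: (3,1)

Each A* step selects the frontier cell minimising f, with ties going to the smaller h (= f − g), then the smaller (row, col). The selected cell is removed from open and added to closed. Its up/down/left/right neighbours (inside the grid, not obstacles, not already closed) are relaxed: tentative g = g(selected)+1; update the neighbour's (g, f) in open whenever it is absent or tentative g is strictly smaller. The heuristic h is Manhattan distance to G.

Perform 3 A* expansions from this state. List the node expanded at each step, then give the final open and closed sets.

order=[(2,1) → (1,1) → (0,1)]; open=[(1,2) g=3 f=9, (2,0) g=2 f=11, (2,2) g=2 f=9, (3,0) g=1 f=11, (3,2) g=1 f=9]; closed=[(0,1), (1,1), (2,1), (3,1)]

step 1: expand (2,1) (f=9, h=8) → closed; open now [(1,1) g=2 f=9, (2,0) g=2 f=11, (2,2) g=2 f=9, (3,0) g=1 f=11, (3,2) g=1 f=9]
step 2: expand (1,1) (f=9, h=7) → closed; open now [(0,1) g=3 f=9, (1,2) g=3 f=9, (2,0) g=2 f=11, (2,2) g=2 f=9, (3,0) g=1 f=11, (3,2) g=1 f=9]
step 3: expand (0,1) (f=9, h=6) → closed; open now [(1,2) g=3 f=9, (2,0) g=2 f=11, (2,2) g=2 f=9, (3,0) g=1 f=11, (3,2) g=1 f=9]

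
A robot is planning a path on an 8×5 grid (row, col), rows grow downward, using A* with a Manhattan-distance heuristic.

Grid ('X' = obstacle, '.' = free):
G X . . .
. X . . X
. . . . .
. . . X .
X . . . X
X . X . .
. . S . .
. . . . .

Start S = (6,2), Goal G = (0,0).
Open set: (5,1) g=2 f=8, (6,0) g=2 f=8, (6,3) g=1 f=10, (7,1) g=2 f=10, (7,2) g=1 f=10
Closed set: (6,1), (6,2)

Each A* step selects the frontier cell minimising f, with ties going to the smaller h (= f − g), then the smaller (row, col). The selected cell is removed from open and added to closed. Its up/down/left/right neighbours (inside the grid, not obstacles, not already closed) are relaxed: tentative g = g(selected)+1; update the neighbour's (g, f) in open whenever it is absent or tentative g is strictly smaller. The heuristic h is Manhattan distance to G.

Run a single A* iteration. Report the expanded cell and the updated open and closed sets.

step 1: expand (5,1) (f=8, h=6) → closed; open now [(4,1) g=3 f=8, (6,0) g=2 f=8, (6,3) g=1 f=10, (7,1) g=2 f=10, (7,2) g=1 f=10]

expanded=(5,1); open=[(4,1) g=3 f=8, (6,0) g=2 f=8, (6,3) g=1 f=10, (7,1) g=2 f=10, (7,2) g=1 f=10]; closed=[(5,1), (6,1), (6,2)]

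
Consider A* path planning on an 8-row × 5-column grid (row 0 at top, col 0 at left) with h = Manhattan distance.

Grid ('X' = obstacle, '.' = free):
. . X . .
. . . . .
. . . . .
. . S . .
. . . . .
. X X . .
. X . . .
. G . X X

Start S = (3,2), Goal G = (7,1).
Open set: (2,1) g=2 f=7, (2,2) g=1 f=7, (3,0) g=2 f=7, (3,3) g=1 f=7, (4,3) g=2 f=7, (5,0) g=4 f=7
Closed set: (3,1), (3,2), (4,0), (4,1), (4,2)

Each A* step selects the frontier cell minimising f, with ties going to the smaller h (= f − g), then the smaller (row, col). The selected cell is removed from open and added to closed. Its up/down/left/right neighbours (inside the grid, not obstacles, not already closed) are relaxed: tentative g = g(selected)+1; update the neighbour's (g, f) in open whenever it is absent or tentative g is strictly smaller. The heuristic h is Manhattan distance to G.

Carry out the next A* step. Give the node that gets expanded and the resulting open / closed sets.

expanded=(5,0); open=[(2,1) g=2 f=7, (2,2) g=1 f=7, (3,0) g=2 f=7, (3,3) g=1 f=7, (4,3) g=2 f=7, (6,0) g=5 f=7]; closed=[(3,1), (3,2), (4,0), (4,1), (4,2), (5,0)]

step 1: expand (5,0) (f=7, h=3) → closed; open now [(2,1) g=2 f=7, (2,2) g=1 f=7, (3,0) g=2 f=7, (3,3) g=1 f=7, (4,3) g=2 f=7, (6,0) g=5 f=7]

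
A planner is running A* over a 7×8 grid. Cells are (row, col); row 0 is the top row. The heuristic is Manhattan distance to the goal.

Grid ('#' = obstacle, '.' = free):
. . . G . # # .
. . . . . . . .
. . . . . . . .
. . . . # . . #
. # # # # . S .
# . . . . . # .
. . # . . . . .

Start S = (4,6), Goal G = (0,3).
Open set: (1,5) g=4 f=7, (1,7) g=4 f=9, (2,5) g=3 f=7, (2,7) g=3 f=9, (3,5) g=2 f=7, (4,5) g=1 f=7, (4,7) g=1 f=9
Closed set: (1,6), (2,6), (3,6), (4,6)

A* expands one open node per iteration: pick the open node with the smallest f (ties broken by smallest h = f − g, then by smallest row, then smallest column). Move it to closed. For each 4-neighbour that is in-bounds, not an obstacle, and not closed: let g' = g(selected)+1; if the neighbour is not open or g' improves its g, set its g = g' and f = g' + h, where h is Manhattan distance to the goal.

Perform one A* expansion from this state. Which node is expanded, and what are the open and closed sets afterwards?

expanded=(1,5); open=[(1,4) g=5 f=7, (1,7) g=4 f=9, (2,5) g=3 f=7, (2,7) g=3 f=9, (3,5) g=2 f=7, (4,5) g=1 f=7, (4,7) g=1 f=9]; closed=[(1,5), (1,6), (2,6), (3,6), (4,6)]

step 1: expand (1,5) (f=7, h=3) → closed; open now [(1,4) g=5 f=7, (1,7) g=4 f=9, (2,5) g=3 f=7, (2,7) g=3 f=9, (3,5) g=2 f=7, (4,5) g=1 f=7, (4,7) g=1 f=9]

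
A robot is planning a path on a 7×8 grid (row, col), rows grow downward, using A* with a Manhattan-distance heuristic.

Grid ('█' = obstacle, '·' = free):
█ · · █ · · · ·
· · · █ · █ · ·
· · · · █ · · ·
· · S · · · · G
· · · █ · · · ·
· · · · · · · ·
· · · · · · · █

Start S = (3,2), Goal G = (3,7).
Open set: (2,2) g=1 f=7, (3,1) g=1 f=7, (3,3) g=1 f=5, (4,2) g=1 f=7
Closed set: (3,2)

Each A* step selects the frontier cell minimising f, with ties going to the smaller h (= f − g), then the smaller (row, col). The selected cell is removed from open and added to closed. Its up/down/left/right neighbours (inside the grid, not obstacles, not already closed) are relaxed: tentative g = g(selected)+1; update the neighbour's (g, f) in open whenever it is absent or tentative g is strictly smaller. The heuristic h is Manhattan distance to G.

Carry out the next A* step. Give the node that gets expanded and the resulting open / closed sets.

expanded=(3,3); open=[(2,2) g=1 f=7, (2,3) g=2 f=7, (3,1) g=1 f=7, (3,4) g=2 f=5, (4,2) g=1 f=7]; closed=[(3,2), (3,3)]

step 1: expand (3,3) (f=5, h=4) → closed; open now [(2,2) g=1 f=7, (2,3) g=2 f=7, (3,1) g=1 f=7, (3,4) g=2 f=5, (4,2) g=1 f=7]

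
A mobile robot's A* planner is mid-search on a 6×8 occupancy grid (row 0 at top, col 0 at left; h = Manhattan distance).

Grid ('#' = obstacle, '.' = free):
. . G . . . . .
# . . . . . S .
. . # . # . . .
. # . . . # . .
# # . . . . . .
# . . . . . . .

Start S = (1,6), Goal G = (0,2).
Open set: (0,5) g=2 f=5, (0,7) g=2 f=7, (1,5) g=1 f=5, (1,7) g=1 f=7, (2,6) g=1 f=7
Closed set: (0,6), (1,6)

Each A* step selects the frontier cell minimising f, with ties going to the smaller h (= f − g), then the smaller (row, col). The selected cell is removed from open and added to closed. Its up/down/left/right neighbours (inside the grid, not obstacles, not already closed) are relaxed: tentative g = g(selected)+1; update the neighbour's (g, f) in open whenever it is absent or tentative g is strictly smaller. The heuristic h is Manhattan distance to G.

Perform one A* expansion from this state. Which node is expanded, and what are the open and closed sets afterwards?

expanded=(0,5); open=[(0,4) g=3 f=5, (0,7) g=2 f=7, (1,5) g=1 f=5, (1,7) g=1 f=7, (2,6) g=1 f=7]; closed=[(0,5), (0,6), (1,6)]

step 1: expand (0,5) (f=5, h=3) → closed; open now [(0,4) g=3 f=5, (0,7) g=2 f=7, (1,5) g=1 f=5, (1,7) g=1 f=7, (2,6) g=1 f=7]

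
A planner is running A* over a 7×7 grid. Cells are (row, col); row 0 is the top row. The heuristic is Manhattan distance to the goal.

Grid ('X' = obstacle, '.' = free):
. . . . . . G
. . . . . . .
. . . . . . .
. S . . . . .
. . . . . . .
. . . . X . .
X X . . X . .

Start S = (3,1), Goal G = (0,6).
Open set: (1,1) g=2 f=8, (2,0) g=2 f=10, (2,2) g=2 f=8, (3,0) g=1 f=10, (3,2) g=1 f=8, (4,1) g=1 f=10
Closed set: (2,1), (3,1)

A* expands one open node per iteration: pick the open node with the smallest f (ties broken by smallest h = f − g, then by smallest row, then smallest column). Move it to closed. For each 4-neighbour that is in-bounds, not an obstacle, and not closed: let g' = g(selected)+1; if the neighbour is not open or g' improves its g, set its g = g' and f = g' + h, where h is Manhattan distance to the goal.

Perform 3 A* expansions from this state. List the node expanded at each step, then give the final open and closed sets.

order=[(1,1) → (0,1) → (0,2)]; open=[(0,0) g=4 f=10, (0,3) g=5 f=8, (1,0) g=3 f=10, (1,2) g=3 f=8, (2,0) g=2 f=10, (2,2) g=2 f=8, (3,0) g=1 f=10, (3,2) g=1 f=8, (4,1) g=1 f=10]; closed=[(0,1), (0,2), (1,1), (2,1), (3,1)]

step 1: expand (1,1) (f=8, h=6) → closed; open now [(0,1) g=3 f=8, (1,0) g=3 f=10, (1,2) g=3 f=8, (2,0) g=2 f=10, (2,2) g=2 f=8, (3,0) g=1 f=10, (3,2) g=1 f=8, (4,1) g=1 f=10]
step 2: expand (0,1) (f=8, h=5) → closed; open now [(0,0) g=4 f=10, (0,2) g=4 f=8, (1,0) g=3 f=10, (1,2) g=3 f=8, (2,0) g=2 f=10, (2,2) g=2 f=8, (3,0) g=1 f=10, (3,2) g=1 f=8, (4,1) g=1 f=10]
step 3: expand (0,2) (f=8, h=4) → closed; open now [(0,0) g=4 f=10, (0,3) g=5 f=8, (1,0) g=3 f=10, (1,2) g=3 f=8, (2,0) g=2 f=10, (2,2) g=2 f=8, (3,0) g=1 f=10, (3,2) g=1 f=8, (4,1) g=1 f=10]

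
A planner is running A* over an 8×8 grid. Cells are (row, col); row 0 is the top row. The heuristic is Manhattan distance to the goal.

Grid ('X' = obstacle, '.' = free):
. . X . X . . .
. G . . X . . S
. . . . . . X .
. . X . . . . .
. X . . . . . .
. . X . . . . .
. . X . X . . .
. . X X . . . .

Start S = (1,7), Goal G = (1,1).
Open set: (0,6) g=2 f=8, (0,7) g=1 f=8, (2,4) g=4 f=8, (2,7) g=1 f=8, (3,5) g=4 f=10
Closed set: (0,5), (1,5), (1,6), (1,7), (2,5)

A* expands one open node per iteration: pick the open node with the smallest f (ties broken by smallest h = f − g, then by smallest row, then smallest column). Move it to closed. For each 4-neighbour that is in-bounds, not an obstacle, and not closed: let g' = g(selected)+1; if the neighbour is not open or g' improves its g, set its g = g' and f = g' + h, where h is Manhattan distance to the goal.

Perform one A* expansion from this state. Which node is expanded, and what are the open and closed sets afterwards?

expanded=(2,4); open=[(0,6) g=2 f=8, (0,7) g=1 f=8, (2,3) g=5 f=8, (2,7) g=1 f=8, (3,4) g=5 f=10, (3,5) g=4 f=10]; closed=[(0,5), (1,5), (1,6), (1,7), (2,4), (2,5)]

step 1: expand (2,4) (f=8, h=4) → closed; open now [(0,6) g=2 f=8, (0,7) g=1 f=8, (2,3) g=5 f=8, (2,7) g=1 f=8, (3,4) g=5 f=10, (3,5) g=4 f=10]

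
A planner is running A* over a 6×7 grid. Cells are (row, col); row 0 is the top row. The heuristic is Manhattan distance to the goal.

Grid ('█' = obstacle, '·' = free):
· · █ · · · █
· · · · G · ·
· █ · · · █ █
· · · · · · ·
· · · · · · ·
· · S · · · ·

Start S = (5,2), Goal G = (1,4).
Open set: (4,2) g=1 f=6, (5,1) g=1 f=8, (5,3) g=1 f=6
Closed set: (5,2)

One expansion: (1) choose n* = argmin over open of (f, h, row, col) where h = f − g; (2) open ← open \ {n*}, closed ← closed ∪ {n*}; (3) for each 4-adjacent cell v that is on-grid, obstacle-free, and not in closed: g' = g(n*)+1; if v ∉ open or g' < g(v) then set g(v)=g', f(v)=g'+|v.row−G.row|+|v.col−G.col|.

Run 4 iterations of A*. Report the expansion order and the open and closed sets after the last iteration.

order=[(4,2) → (3,2) → (2,2) → (1,2)]; open=[(1,1) g=5 f=8, (1,3) g=5 f=6, (2,3) g=4 f=6, (3,1) g=3 f=8, (3,3) g=3 f=6, (4,1) g=2 f=8, (4,3) g=2 f=6, (5,1) g=1 f=8, (5,3) g=1 f=6]; closed=[(1,2), (2,2), (3,2), (4,2), (5,2)]

step 1: expand (4,2) (f=6, h=5) → closed; open now [(3,2) g=2 f=6, (4,1) g=2 f=8, (4,3) g=2 f=6, (5,1) g=1 f=8, (5,3) g=1 f=6]
step 2: expand (3,2) (f=6, h=4) → closed; open now [(2,2) g=3 f=6, (3,1) g=3 f=8, (3,3) g=3 f=6, (4,1) g=2 f=8, (4,3) g=2 f=6, (5,1) g=1 f=8, (5,3) g=1 f=6]
step 3: expand (2,2) (f=6, h=3) → closed; open now [(1,2) g=4 f=6, (2,3) g=4 f=6, (3,1) g=3 f=8, (3,3) g=3 f=6, (4,1) g=2 f=8, (4,3) g=2 f=6, (5,1) g=1 f=8, (5,3) g=1 f=6]
step 4: expand (1,2) (f=6, h=2) → closed; open now [(1,1) g=5 f=8, (1,3) g=5 f=6, (2,3) g=4 f=6, (3,1) g=3 f=8, (3,3) g=3 f=6, (4,1) g=2 f=8, (4,3) g=2 f=6, (5,1) g=1 f=8, (5,3) g=1 f=6]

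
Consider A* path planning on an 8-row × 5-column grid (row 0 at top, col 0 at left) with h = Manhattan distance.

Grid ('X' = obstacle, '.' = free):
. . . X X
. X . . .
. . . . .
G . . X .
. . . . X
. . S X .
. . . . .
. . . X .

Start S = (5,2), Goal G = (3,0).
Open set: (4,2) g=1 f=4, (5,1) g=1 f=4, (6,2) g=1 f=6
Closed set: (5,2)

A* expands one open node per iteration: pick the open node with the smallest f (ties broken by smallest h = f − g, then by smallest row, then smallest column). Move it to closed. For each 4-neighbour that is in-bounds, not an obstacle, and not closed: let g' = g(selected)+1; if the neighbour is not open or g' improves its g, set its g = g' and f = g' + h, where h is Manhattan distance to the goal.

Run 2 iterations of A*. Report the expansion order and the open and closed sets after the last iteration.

step 1: expand (4,2) (f=4, h=3) → closed; open now [(3,2) g=2 f=4, (4,1) g=2 f=4, (4,3) g=2 f=6, (5,1) g=1 f=4, (6,2) g=1 f=6]
step 2: expand (3,2) (f=4, h=2) → closed; open now [(2,2) g=3 f=6, (3,1) g=3 f=4, (4,1) g=2 f=4, (4,3) g=2 f=6, (5,1) g=1 f=4, (6,2) g=1 f=6]

order=[(4,2) → (3,2)]; open=[(2,2) g=3 f=6, (3,1) g=3 f=4, (4,1) g=2 f=4, (4,3) g=2 f=6, (5,1) g=1 f=4, (6,2) g=1 f=6]; closed=[(3,2), (4,2), (5,2)]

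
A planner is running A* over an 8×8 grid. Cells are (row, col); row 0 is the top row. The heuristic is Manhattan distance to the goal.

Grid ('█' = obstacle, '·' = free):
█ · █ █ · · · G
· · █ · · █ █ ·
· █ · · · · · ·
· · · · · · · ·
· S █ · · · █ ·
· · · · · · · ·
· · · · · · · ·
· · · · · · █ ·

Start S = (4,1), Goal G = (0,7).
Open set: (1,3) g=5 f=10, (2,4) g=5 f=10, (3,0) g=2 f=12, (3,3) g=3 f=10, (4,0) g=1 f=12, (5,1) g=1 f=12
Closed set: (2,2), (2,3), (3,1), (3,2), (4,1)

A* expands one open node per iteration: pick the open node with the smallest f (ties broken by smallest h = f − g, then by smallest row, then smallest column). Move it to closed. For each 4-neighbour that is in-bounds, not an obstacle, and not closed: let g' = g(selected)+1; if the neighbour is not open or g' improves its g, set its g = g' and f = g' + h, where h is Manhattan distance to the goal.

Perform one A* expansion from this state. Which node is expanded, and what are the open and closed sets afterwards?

expanded=(1,3); open=[(1,4) g=6 f=10, (2,4) g=5 f=10, (3,0) g=2 f=12, (3,3) g=3 f=10, (4,0) g=1 f=12, (5,1) g=1 f=12]; closed=[(1,3), (2,2), (2,3), (3,1), (3,2), (4,1)]

step 1: expand (1,3) (f=10, h=5) → closed; open now [(1,4) g=6 f=10, (2,4) g=5 f=10, (3,0) g=2 f=12, (3,3) g=3 f=10, (4,0) g=1 f=12, (5,1) g=1 f=12]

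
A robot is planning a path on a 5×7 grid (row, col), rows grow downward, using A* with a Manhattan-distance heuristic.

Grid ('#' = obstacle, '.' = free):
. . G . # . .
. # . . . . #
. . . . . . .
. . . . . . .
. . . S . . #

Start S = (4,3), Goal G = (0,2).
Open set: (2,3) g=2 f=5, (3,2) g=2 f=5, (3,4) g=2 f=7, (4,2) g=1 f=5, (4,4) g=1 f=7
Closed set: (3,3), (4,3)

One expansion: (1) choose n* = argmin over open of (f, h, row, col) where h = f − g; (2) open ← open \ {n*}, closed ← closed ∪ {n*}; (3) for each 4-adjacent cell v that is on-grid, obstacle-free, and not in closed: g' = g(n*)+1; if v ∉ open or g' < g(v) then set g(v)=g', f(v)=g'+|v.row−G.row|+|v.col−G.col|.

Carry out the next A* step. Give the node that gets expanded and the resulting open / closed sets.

step 1: expand (2,3) (f=5, h=3) → closed; open now [(1,3) g=3 f=5, (2,2) g=3 f=5, (2,4) g=3 f=7, (3,2) g=2 f=5, (3,4) g=2 f=7, (4,2) g=1 f=5, (4,4) g=1 f=7]

expanded=(2,3); open=[(1,3) g=3 f=5, (2,2) g=3 f=5, (2,4) g=3 f=7, (3,2) g=2 f=5, (3,4) g=2 f=7, (4,2) g=1 f=5, (4,4) g=1 f=7]; closed=[(2,3), (3,3), (4,3)]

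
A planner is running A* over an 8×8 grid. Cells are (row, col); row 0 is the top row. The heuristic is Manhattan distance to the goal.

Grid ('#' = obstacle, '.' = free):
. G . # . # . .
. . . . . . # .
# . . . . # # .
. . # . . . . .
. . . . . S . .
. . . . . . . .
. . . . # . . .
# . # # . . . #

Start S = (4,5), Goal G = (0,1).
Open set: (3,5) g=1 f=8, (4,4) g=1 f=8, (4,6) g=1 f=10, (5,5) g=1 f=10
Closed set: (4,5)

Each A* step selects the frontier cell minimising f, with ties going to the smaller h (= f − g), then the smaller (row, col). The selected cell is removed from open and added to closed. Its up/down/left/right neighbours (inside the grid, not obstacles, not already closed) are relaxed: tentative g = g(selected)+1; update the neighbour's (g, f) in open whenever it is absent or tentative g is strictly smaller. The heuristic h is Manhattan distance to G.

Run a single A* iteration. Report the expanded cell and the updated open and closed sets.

step 1: expand (3,5) (f=8, h=7) → closed; open now [(3,4) g=2 f=8, (3,6) g=2 f=10, (4,4) g=1 f=8, (4,6) g=1 f=10, (5,5) g=1 f=10]

expanded=(3,5); open=[(3,4) g=2 f=8, (3,6) g=2 f=10, (4,4) g=1 f=8, (4,6) g=1 f=10, (5,5) g=1 f=10]; closed=[(3,5), (4,5)]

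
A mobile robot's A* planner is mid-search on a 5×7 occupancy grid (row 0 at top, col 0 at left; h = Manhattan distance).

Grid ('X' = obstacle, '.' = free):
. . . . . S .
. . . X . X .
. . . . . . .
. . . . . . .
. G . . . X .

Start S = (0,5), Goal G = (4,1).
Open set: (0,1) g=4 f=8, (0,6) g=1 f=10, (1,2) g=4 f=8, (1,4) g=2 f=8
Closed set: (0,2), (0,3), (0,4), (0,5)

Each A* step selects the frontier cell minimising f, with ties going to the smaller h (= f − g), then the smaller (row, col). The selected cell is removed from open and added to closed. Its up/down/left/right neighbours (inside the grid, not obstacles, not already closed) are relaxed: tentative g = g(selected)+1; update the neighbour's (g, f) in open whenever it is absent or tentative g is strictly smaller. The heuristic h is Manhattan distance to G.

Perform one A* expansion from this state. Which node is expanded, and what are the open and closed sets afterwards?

step 1: expand (0,1) (f=8, h=4) → closed; open now [(0,0) g=5 f=10, (0,6) g=1 f=10, (1,1) g=5 f=8, (1,2) g=4 f=8, (1,4) g=2 f=8]

expanded=(0,1); open=[(0,0) g=5 f=10, (0,6) g=1 f=10, (1,1) g=5 f=8, (1,2) g=4 f=8, (1,4) g=2 f=8]; closed=[(0,1), (0,2), (0,3), (0,4), (0,5)]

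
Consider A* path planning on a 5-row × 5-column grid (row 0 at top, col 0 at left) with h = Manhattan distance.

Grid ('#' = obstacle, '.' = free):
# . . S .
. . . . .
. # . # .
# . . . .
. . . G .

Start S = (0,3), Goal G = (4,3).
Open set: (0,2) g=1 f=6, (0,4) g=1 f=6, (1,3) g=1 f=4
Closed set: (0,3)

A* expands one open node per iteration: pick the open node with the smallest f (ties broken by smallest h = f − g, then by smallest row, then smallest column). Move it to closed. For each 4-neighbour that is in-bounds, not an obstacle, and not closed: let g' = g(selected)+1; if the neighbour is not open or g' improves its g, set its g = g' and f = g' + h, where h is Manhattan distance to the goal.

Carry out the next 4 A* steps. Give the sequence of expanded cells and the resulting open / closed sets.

step 1: expand (1,3) (f=4, h=3) → closed; open now [(0,2) g=1 f=6, (0,4) g=1 f=6, (1,2) g=2 f=6, (1,4) g=2 f=6]
step 2: expand (1,2) (f=6, h=4) → closed; open now [(0,2) g=1 f=6, (0,4) g=1 f=6, (1,1) g=3 f=8, (1,4) g=2 f=6, (2,2) g=3 f=6]
step 3: expand (2,2) (f=6, h=3) → closed; open now [(0,2) g=1 f=6, (0,4) g=1 f=6, (1,1) g=3 f=8, (1,4) g=2 f=6, (3,2) g=4 f=6]
step 4: expand (3,2) (f=6, h=2) → closed; open now [(0,2) g=1 f=6, (0,4) g=1 f=6, (1,1) g=3 f=8, (1,4) g=2 f=6, (3,1) g=5 f=8, (3,3) g=5 f=6, (4,2) g=5 f=6]

order=[(1,3) → (1,2) → (2,2) → (3,2)]; open=[(0,2) g=1 f=6, (0,4) g=1 f=6, (1,1) g=3 f=8, (1,4) g=2 f=6, (3,1) g=5 f=8, (3,3) g=5 f=6, (4,2) g=5 f=6]; closed=[(0,3), (1,2), (1,3), (2,2), (3,2)]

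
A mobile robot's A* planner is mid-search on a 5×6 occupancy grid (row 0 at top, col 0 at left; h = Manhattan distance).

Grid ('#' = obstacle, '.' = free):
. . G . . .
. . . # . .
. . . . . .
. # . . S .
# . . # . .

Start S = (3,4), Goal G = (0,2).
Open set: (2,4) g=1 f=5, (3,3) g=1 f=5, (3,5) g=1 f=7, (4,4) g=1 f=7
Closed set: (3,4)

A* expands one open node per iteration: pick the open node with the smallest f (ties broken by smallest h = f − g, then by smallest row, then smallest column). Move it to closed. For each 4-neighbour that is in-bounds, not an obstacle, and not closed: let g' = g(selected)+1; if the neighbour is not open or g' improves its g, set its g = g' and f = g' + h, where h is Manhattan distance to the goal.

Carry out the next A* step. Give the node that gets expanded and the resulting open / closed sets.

expanded=(2,4); open=[(1,4) g=2 f=5, (2,3) g=2 f=5, (2,5) g=2 f=7, (3,3) g=1 f=5, (3,5) g=1 f=7, (4,4) g=1 f=7]; closed=[(2,4), (3,4)]

step 1: expand (2,4) (f=5, h=4) → closed; open now [(1,4) g=2 f=5, (2,3) g=2 f=5, (2,5) g=2 f=7, (3,3) g=1 f=5, (3,5) g=1 f=7, (4,4) g=1 f=7]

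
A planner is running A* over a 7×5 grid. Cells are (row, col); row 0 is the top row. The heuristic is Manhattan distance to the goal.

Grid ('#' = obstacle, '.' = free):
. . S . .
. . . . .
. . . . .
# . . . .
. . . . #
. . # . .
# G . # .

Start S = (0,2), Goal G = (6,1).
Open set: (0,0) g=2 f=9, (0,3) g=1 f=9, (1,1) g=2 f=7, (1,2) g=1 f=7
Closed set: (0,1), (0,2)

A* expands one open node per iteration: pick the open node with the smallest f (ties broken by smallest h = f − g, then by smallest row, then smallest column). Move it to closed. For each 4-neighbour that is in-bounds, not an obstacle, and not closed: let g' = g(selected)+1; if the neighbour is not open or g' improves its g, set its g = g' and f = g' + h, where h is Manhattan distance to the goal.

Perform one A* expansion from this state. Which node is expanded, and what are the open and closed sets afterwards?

expanded=(1,1); open=[(0,0) g=2 f=9, (0,3) g=1 f=9, (1,0) g=3 f=9, (1,2) g=1 f=7, (2,1) g=3 f=7]; closed=[(0,1), (0,2), (1,1)]

step 1: expand (1,1) (f=7, h=5) → closed; open now [(0,0) g=2 f=9, (0,3) g=1 f=9, (1,0) g=3 f=9, (1,2) g=1 f=7, (2,1) g=3 f=7]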